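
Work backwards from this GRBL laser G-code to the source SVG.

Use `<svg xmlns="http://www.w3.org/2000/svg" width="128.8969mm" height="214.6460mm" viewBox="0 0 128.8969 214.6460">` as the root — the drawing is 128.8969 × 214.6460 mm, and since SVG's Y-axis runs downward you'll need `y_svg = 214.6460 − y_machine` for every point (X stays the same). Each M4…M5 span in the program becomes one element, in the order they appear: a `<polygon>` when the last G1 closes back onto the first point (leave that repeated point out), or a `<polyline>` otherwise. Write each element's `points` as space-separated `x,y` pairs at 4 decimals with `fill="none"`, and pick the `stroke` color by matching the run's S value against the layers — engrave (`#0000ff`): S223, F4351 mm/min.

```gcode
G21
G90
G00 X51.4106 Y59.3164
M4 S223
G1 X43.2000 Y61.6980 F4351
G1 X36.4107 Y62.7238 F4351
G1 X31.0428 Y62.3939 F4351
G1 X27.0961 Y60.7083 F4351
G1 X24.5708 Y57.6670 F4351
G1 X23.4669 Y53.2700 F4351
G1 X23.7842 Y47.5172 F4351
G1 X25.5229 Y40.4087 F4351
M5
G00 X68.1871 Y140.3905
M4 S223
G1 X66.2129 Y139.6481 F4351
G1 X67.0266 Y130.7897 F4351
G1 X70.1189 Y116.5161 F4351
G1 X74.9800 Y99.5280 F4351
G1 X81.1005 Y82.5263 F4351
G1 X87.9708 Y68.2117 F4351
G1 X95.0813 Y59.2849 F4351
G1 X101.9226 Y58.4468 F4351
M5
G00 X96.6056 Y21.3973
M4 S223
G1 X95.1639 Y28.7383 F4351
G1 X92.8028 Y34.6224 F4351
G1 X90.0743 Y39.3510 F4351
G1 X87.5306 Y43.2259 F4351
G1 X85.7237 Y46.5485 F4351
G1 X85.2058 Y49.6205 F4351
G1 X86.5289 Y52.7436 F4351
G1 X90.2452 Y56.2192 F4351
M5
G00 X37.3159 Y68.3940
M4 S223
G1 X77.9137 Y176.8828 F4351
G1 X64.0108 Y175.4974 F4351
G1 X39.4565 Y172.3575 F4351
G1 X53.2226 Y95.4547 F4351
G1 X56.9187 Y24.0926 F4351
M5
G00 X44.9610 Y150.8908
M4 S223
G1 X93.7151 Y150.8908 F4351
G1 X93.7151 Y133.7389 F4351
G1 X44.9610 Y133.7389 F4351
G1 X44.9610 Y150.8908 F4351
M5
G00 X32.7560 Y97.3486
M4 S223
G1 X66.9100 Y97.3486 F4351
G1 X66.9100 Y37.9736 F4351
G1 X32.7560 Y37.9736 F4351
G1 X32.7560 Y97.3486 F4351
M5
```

<svg xmlns="http://www.w3.org/2000/svg" width="128.8969mm" height="214.6460mm" viewBox="0 0 128.8969 214.6460">
  <polyline points="51.4106,155.3296 43.2000,152.9480 36.4107,151.9222 31.0428,152.2521 27.0961,153.9377 24.5708,156.9790 23.4669,161.3760 23.7842,167.1288 25.5229,174.2373" fill="none" stroke="#0000ff"/>
  <polyline points="68.1871,74.2555 66.2129,74.9979 67.0266,83.8563 70.1189,98.1299 74.9800,115.1180 81.1005,132.1197 87.9708,146.4343 95.0813,155.3611 101.9226,156.1992" fill="none" stroke="#0000ff"/>
  <polyline points="96.6056,193.2487 95.1639,185.9077 92.8028,180.0236 90.0743,175.2950 87.5306,171.4201 85.7237,168.0975 85.2058,165.0255 86.5289,161.9024 90.2452,158.4268" fill="none" stroke="#0000ff"/>
  <polyline points="37.3159,146.2520 77.9137,37.7632 64.0108,39.1486 39.4565,42.2885 53.2226,119.1913 56.9187,190.5534" fill="none" stroke="#0000ff"/>
  <polygon points="44.9610,63.7552 93.7151,63.7552 93.7151,80.9071 44.9610,80.9071" fill="none" stroke="#0000ff"/>
  <polygon points="32.7560,117.2974 66.9100,117.2974 66.9100,176.6724 32.7560,176.6724" fill="none" stroke="#0000ff"/>
</svg>

Machine Y-up, SVG Y-down with viewBox height 214.6460, so y_svg = 214.6460 − y_machine; X carries over. Every run uses S223, so all elements get stroke `#0000ff` (engrave).

Run 1: The run is open, so emit a `<polyline>` with points (Y-flipped): 51.4106,155.3296 43.2000,152.9480 36.4107,151.9222 31.0428,152.2521 27.0961,153.9377 24.5708,156.9790 23.4669,161.3760 23.7842,167.1288 25.5229,174.2373.

Run 2: The run is open, so emit a `<polyline>` with points (Y-flipped): 68.1871,74.2555 66.2129,74.9979 67.0266,83.8563 70.1189,98.1299 74.9800,115.1180 81.1005,132.1197 87.9708,146.4343 95.0813,155.3611 101.9226,156.1992.

Run 3: The run is open, so emit a `<polyline>` with points (Y-flipped): 96.6056,193.2487 95.1639,185.9077 92.8028,180.0236 90.0743,175.2950 87.5306,171.4201 85.7237,168.0975 85.2058,165.0255 86.5289,161.9024 90.2452,158.4268.

Run 4: The run is open, so emit a `<polyline>` with points (Y-flipped): 37.3159,146.2520 77.9137,37.7632 64.0108,39.1486 39.4565,42.2885 53.2226,119.1913 56.9187,190.5534.

Run 5: The run returns to its start, so emit a `<polygon>` with points (Y-flipped): 44.9610,63.7552 93.7151,63.7552 93.7151,80.9071 44.9610,80.9071.

Run 6: The run returns to its start, so emit a `<polygon>` with points (Y-flipped): 32.7560,117.2974 66.9100,117.2974 66.9100,176.6724 32.7560,176.6724.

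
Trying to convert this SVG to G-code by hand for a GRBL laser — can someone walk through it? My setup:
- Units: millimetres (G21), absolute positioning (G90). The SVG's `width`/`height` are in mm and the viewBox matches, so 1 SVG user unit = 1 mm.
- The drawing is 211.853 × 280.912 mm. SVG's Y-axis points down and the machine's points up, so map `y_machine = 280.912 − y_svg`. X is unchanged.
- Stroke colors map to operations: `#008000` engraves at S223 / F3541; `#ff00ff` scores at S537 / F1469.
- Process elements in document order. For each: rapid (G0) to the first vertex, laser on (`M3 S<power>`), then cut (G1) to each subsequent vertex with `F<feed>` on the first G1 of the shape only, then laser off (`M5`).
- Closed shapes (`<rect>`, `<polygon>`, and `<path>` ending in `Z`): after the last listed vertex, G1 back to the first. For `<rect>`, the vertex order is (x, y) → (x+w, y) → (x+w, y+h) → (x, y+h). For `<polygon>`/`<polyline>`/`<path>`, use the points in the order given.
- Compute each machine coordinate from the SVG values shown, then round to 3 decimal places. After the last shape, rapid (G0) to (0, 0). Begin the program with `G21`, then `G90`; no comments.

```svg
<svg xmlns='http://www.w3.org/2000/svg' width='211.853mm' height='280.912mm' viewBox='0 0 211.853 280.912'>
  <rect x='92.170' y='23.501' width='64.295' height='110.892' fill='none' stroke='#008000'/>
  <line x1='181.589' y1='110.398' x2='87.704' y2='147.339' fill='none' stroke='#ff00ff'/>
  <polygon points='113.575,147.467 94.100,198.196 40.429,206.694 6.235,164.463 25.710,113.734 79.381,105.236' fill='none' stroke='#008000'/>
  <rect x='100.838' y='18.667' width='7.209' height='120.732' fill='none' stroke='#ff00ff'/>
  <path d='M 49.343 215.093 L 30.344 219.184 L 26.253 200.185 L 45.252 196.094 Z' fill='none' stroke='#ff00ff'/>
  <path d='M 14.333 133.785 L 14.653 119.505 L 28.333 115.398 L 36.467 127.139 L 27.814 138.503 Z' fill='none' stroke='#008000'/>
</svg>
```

viewBox `0 0 211.853 280.912` with mm width/height → 1 unit = 1 mm. Flip: y_m = 280.912 − y_svg.

**Shape 1** — `<rect>` rectangle, stroke `#008000` → engrave (S223, F3541). Machine vertices: (92.170,257.411) → (156.465,257.411) → (156.465,146.519) → (92.170,146.519) → (92.170,257.411). Closed: final G1 returns to the first vertex.

**Shape 2** — `<line>` line segment, stroke `#ff00ff` → score (S537, F1469). Machine vertices: (181.589,170.514) → (87.704,133.573). Open path.

**Shape 3** — `<polygon>` regular polygon, stroke `#008000` → engrave (S223, F3541). Machine vertices: (113.575,133.445) → (94.100,82.716) → (40.429,74.218) → (6.235,116.449) → (25.710,167.178) → (79.381,175.676) → (113.575,133.445). Closed: final G1 returns to the first vertex.

**Shape 4** — `<rect>` rectangle, stroke `#ff00ff` → score (S537, F1469). Machine vertices: (100.838,262.245) → (108.047,262.245) → (108.047,141.513) → (100.838,141.513) → (100.838,262.245). Closed: final G1 returns to the first vertex.

**Shape 5** — `<path>` regular polygon, stroke `#ff00ff` → score (S537, F1469). Machine vertices: (49.343,65.819) → (30.344,61.728) → (26.253,80.727) → (45.252,84.818) → (49.343,65.819). Closed: final G1 returns to the first vertex.

**Shape 6** — `<path>` regular polygon, stroke `#008000` → engrave (S223, F3541). Machine vertices: (14.333,147.127) → (14.653,161.407) → (28.333,165.514) → (36.467,153.773) → (27.814,142.409) → (14.333,147.127). Closed: final G1 returns to the first vertex.

G21
G90
G0 X92.170 Y257.411
M3 S223
G1 X156.465 Y257.411 F3541
G1 X156.465 Y146.519
G1 X92.170 Y146.519
G1 X92.170 Y257.411
M5
G0 X181.589 Y170.514
M3 S537
G1 X87.704 Y133.573 F1469
M5
G0 X113.575 Y133.445
M3 S223
G1 X94.100 Y82.716 F3541
G1 X40.429 Y74.218
G1 X6.235 Y116.449
G1 X25.710 Y167.178
G1 X79.381 Y175.676
G1 X113.575 Y133.445
M5
G0 X100.838 Y262.245
M3 S537
G1 X108.047 Y262.245 F1469
G1 X108.047 Y141.513
G1 X100.838 Y141.513
G1 X100.838 Y262.245
M5
G0 X49.343 Y65.819
M3 S537
G1 X30.344 Y61.728 F1469
G1 X26.253 Y80.727
G1 X45.252 Y84.818
G1 X49.343 Y65.819
M5
G0 X14.333 Y147.127
M3 S223
G1 X14.653 Y161.407 F3541
G1 X28.333 Y165.514
G1 X36.467 Y153.773
G1 X27.814 Y142.409
G1 X14.333 Y147.127
M5
G0 X0.000 Y0.000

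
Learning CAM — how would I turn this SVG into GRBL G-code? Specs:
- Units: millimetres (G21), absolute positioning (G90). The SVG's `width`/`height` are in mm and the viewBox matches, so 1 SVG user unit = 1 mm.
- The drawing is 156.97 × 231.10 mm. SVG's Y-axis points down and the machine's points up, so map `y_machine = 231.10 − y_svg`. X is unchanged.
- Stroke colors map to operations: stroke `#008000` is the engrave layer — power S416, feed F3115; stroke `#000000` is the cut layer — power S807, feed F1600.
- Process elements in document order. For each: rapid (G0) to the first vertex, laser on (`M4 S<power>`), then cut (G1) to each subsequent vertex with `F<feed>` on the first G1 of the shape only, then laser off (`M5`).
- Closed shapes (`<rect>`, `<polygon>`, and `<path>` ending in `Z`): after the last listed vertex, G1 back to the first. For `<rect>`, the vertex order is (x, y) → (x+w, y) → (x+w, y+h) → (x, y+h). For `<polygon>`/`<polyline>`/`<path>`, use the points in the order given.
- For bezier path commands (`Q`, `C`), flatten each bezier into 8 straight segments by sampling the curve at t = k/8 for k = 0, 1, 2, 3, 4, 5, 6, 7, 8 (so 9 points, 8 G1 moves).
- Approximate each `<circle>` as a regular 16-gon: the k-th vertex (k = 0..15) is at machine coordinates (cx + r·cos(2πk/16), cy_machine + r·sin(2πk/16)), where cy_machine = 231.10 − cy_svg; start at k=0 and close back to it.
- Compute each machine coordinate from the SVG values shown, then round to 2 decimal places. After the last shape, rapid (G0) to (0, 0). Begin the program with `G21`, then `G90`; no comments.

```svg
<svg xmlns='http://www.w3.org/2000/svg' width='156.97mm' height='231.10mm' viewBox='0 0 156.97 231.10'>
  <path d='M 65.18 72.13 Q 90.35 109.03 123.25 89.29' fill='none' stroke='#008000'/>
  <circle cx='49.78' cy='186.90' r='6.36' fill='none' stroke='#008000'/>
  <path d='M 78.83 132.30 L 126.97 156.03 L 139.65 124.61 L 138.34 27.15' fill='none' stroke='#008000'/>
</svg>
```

1 u = 1 mm; y_m = 231.10 − y.

[1] `<path>` quadratic bezier, #008000→engrave S416 F3115: (65.18,158.97) → (71.59,150.63) → (78.25,144.06) → (85.14,139.26) → (92.28,136.23) → (99.66,134.97) → (107.28,135.48) → (115.15,137.76) → (123.25,141.81)

[2] `<circle>` circle, #008000→engrave S416 F3115: (56.14,44.20) → (55.66,46.63) → (54.28,48.70) → (52.21,50.08) → (49.78,50.56) → (47.35,50.08) → (45.28,48.70) → (43.90,46.63) → (43.42,44.20) → (43.90,41.77) → (45.28,39.70) → (47.35,38.32) → (49.78,37.84) → (52.21,38.32) → (54.28,39.70) → (55.66,41.77) → (56.14,44.20) (closed)

[3] `<path>` open polyline, #008000→engrave S416 F3115: (78.83,98.80) → (126.97,75.07) → (139.65,106.49) → (138.34,203.95)

G21
G90
G0 X65.18 Y158.97
M4 S416
G1 X71.59 Y150.63 F3115
G1 X78.25 Y144.06
G1 X85.14 Y139.26
G1 X92.28 Y136.23
G1 X99.66 Y134.97
G1 X107.28 Y135.48
G1 X115.15 Y137.76
G1 X123.25 Y141.81
M5
G0 X56.14 Y44.20
M4 S416
G1 X55.66 Y46.63 F3115
G1 X54.28 Y48.70
G1 X52.21 Y50.08
G1 X49.78 Y50.56
G1 X47.35 Y50.08
G1 X45.28 Y48.70
G1 X43.90 Y46.63
G1 X43.42 Y44.20
G1 X43.90 Y41.77
G1 X45.28 Y39.70
G1 X47.35 Y38.32
G1 X49.78 Y37.84
G1 X52.21 Y38.32
G1 X54.28 Y39.70
G1 X55.66 Y41.77
G1 X56.14 Y44.20
M5
G0 X78.83 Y98.80
M4 S416
G1 X126.97 Y75.07 F3115
G1 X139.65 Y106.49
G1 X138.34 Y203.95
M5
G0 X0.00 Y0.00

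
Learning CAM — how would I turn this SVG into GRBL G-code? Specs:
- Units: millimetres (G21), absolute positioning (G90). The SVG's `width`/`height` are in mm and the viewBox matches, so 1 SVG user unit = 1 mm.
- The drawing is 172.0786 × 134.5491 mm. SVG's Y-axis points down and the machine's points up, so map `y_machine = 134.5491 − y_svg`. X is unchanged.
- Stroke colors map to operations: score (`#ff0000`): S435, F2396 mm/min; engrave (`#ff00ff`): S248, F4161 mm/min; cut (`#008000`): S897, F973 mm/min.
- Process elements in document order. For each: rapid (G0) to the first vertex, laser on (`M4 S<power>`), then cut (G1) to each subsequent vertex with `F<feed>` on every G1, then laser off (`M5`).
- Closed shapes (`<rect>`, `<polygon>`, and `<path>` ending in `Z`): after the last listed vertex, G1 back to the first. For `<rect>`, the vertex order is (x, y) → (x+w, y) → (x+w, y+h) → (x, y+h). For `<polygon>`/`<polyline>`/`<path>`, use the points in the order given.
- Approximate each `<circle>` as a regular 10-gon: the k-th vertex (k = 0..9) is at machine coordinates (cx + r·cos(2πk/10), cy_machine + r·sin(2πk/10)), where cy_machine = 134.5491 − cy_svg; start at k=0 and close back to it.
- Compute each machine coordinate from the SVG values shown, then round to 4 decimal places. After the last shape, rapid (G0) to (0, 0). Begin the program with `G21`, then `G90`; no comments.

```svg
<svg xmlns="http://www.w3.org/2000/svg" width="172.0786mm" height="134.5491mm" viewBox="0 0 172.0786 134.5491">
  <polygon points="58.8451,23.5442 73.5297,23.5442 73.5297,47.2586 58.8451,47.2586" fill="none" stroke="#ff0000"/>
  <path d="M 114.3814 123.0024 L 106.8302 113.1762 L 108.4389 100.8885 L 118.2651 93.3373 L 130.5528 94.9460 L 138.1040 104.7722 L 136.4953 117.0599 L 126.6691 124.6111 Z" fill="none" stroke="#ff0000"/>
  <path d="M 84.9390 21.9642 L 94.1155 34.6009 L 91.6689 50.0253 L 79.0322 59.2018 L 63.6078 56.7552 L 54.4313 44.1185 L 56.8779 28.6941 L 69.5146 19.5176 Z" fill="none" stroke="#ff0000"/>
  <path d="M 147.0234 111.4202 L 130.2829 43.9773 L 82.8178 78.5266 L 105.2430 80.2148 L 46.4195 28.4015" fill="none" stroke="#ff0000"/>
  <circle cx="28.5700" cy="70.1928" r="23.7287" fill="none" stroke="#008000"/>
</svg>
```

G21
G90
G0 X58.8451 Y111.0049
M4 S435
G1 X73.5297 Y111.0049 F2396
G1 X73.5297 Y87.2905 F2396
G1 X58.8451 Y87.2905 F2396
G1 X58.8451 Y111.0049 F2396
M5
G0 X114.3814 Y11.5467
M4 S435
G1 X106.8302 Y21.3729 F2396
G1 X108.4389 Y33.6606 F2396
G1 X118.2651 Y41.2118 F2396
G1 X130.5528 Y39.6031 F2396
G1 X138.1040 Y29.7769 F2396
G1 X136.4953 Y17.4892 F2396
G1 X126.6691 Y9.9380 F2396
G1 X114.3814 Y11.5467 F2396
M5
G0 X84.9390 Y112.5849
M4 S435
G1 X94.1155 Y99.9482 F2396
G1 X91.6689 Y84.5238 F2396
G1 X79.0322 Y75.3473 F2396
G1 X63.6078 Y77.7939 F2396
G1 X54.4313 Y90.4306 F2396
G1 X56.8779 Y105.8550 F2396
G1 X69.5146 Y115.0315 F2396
G1 X84.9390 Y112.5849 F2396
M5
G0 X147.0234 Y23.1289
M4 S435
G1 X130.2829 Y90.5718 F2396
G1 X82.8178 Y56.0225 F2396
G1 X105.2430 Y54.3343 F2396
G1 X46.4195 Y106.1476 F2396
M5
G0 X52.2987 Y64.3563
M4 S897
G1 X47.7669 Y78.3037 F973
G1 X35.9026 Y86.9236 F973
G1 X21.2374 Y86.9236 F973
G1 X9.3731 Y78.3037 F973
G1 X4.8413 Y64.3563 F973
G1 X9.3731 Y50.4089 F973
G1 X21.2374 Y41.7890 F973
G1 X35.9026 Y41.7890 F973
G1 X47.7669 Y50.4089 F973
G1 X52.2987 Y64.3563 F973
M5
G0 X0.0000 Y0.0000

Since the viewBox matches the mm dimensions, user units are millimetres directly. The only transform is the Y-flip y_m = 134.5491 − y_svg.

Shape 1 is a rectangle drawn with `<polygon>`. Its stroke #ff0000 means score at S435, F2396. After flipping Y the toolpath is (58.8451,111.0049) → (73.5297,111.0049) → (73.5297,87.2905) → (58.8451,87.2905) → (58.8451,111.0049), returning to the start.

Shape 2 is a regular polygon drawn with `<path>`. Its stroke #ff0000 means score at S435, F2396. After flipping Y the toolpath is (114.3814,11.5467) → (106.8302,21.3729) → (108.4389,33.6606) → (118.2651,41.2118) → (130.5528,39.6031) → (138.1040,29.7769) → (136.4953,17.4892) → (126.6691,9.9380) → (114.3814,11.5467), returning to the start.

Shape 3 is a regular polygon drawn with `<path>`. Its stroke #ff0000 means score at S435, F2396. After flipping Y the toolpath is (84.9390,112.5849) → (94.1155,99.9482) → (91.6689,84.5238) → (79.0322,75.3473) → (63.6078,77.7939) → (54.4313,90.4306) → (56.8779,105.8550) → (69.5146,115.0315) → (84.9390,112.5849), returning to the start.

Shape 4 is a open polyline drawn with `<path>`. Its stroke #ff0000 means score at S435, F2396. After flipping Y the toolpath is (147.0234,23.1289) → (130.2829,90.5718) → (82.8178,56.0225) → (105.2430,54.3343) → (46.4195,106.1476).

Shape 5 is a circle drawn with `<circle>`. Its stroke #008000 means cut at S897, F973. After flipping Y the toolpath is (52.2987,64.3563) → (47.7669,78.3037) → (35.9026,86.9236) → (21.2374,86.9236) → (9.3731,78.3037) → (4.8413,64.3563) → (9.3731,50.4089) → (21.2374,41.7890) → (35.9026,41.7890) → (47.7669,50.4089) → (52.2987,64.3563), returning to the start.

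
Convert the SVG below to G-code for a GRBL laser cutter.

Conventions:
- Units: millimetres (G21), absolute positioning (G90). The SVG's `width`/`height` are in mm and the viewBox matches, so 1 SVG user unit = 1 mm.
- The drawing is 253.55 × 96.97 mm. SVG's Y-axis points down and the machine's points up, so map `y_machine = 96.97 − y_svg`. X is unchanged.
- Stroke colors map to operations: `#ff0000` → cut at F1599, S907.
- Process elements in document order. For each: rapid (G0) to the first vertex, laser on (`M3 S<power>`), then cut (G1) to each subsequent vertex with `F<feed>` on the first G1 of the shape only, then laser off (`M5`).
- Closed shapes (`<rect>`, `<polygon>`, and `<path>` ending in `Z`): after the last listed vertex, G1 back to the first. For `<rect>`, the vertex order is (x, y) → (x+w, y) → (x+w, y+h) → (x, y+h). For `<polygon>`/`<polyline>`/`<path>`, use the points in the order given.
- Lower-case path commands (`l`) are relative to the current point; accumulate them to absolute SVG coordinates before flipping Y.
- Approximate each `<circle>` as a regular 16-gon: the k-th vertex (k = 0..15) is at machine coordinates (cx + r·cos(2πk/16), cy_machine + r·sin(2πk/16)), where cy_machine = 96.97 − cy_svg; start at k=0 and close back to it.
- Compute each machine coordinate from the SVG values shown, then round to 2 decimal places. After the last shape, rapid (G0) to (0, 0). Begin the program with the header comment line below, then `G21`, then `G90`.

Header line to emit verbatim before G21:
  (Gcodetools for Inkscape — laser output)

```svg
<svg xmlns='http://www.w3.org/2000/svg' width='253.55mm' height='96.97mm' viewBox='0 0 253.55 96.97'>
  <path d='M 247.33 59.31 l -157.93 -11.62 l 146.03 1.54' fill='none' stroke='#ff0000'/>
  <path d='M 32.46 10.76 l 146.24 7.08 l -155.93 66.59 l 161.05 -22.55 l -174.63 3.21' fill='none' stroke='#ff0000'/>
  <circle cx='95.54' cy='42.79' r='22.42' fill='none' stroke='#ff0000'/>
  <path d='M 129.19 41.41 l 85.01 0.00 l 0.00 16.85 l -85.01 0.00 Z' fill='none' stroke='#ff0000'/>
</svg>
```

Since the viewBox matches the mm dimensions, user units are millimetres directly. The only transform is the Y-flip y_m = 96.97 − y_svg.

Shape 1 is a open polyline drawn with `<path>`. Its stroke #ff0000 means cut at S907, F1599. After flipping Y the toolpath is (247.33,37.66) → (89.40,49.28) → (235.43,47.74).

Shape 2 is a open polyline drawn with `<path>`. Its stroke #ff0000 means cut at S907, F1599. After flipping Y the toolpath is (32.46,86.21) → (178.70,79.13) → (22.77,12.54) → (183.82,35.09) → (9.19,31.88).

Shape 3 is a circle drawn with `<circle>`. Its stroke #ff0000 means cut at S907, F1599. After flipping Y the toolpath is (117.96,54.18) → (116.25,62.76) → (111.39,70.03) → (104.12,74.89) → (95.54,76.60) → (86.96,74.89) → (79.69,70.03) → (74.83,62.76) → (73.12,54.18) → (74.83,45.60) → (79.69,38.33) → (86.96,33.47) → (95.54,31.76) → (104.12,33.47) → (111.39,38.33) → (116.25,45.60) → (117.96,54.18), returning to the start.

Shape 4 is a rectangle drawn with `<path>`. Its stroke #ff0000 means cut at S907, F1599. After flipping Y the toolpath is (129.19,55.56) → (214.20,55.56) → (214.20,38.71) → (129.19,38.71) → (129.19,55.56), returning to the start.

(Gcodetools for Inkscape — laser output)
G21
G90
G0 X247.33 Y37.66
M3 S907
G1 X89.40 Y49.28 F1599
G1 X235.43 Y47.74
M5
G0 X32.46 Y86.21
M3 S907
G1 X178.70 Y79.13 F1599
G1 X22.77 Y12.54
G1 X183.82 Y35.09
G1 X9.19 Y31.88
M5
G0 X117.96 Y54.18
M3 S907
G1 X116.25 Y62.76 F1599
G1 X111.39 Y70.03
G1 X104.12 Y74.89
G1 X95.54 Y76.60
G1 X86.96 Y74.89
G1 X79.69 Y70.03
G1 X74.83 Y62.76
G1 X73.12 Y54.18
G1 X74.83 Y45.60
G1 X79.69 Y38.33
G1 X86.96 Y33.47
G1 X95.54 Y31.76
G1 X104.12 Y33.47
G1 X111.39 Y38.33
G1 X116.25 Y45.60
G1 X117.96 Y54.18
M5
G0 X129.19 Y55.56
M3 S907
G1 X214.20 Y55.56 F1599
G1 X214.20 Y38.71
G1 X129.19 Y38.71
G1 X129.19 Y55.56
M5
G0 X0.00 Y0.00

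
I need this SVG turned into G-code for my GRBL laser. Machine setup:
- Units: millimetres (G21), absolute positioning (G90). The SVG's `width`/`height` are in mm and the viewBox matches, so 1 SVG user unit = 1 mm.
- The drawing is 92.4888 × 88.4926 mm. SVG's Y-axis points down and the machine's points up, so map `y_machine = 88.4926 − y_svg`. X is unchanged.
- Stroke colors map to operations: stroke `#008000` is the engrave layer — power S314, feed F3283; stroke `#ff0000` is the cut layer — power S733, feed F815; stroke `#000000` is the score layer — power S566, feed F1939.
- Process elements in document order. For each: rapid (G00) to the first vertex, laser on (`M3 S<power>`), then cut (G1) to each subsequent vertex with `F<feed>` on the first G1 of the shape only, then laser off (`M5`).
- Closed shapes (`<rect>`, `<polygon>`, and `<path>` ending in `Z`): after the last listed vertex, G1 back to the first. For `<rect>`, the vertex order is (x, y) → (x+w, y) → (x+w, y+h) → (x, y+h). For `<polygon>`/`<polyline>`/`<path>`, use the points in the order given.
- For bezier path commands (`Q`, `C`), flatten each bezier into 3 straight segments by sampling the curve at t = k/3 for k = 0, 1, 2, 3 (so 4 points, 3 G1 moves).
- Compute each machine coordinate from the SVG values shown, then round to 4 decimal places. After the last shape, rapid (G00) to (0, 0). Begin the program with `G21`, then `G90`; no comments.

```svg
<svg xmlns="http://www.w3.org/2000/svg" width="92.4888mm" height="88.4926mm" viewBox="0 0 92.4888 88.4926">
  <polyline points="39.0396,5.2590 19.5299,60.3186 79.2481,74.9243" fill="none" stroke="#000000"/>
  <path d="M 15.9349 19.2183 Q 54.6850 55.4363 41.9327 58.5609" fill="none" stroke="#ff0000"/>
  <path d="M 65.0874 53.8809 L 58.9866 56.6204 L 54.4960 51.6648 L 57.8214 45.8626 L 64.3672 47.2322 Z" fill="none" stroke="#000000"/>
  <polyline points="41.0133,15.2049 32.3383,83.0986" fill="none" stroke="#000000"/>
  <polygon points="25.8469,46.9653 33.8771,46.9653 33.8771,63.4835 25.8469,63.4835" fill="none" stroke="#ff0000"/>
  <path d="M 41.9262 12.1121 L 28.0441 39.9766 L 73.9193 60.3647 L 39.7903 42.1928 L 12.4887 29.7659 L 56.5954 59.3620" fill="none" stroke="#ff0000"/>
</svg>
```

viewBox `0 0 92.4888 88.4926` with mm width/height → 1 unit = 1 mm. Flip: y_m = 88.4926 − y_svg.

**Shape 1** — `<polyline>` open polyline, stroke `#000000` → score (S566, F1939). Machine vertices: (39.0396,83.2336) → (19.5299,28.1740) → (79.2481,13.5683). Open path.

**Shape 2** — `<path>` quadratic bezier, stroke `#ff0000` → cut (S733, F815). Control points (SVG): P0=(15.9349,19.2183), P1=(54.6850,55.4363), P2=(41.9327,58.5609); sampled at t=k/3. Machine vertices: (15.9349,69.2743) → (36.0458,48.8060) → (44.7117,35.6918) → (41.9327,29.9317). Open path.

**Shape 3** — `<path>` regular polygon, stroke `#000000` → score (S566, F1939). Machine vertices: (65.0874,34.6117) → (58.9866,31.8722) → (54.4960,36.8278) → (57.8214,42.6300) → (64.3672,41.2604) → (65.0874,34.6117). Closed: final G1 returns to the first vertex.

**Shape 4** — `<polyline>` line segment, stroke `#000000` → score (S566, F1939). Machine vertices: (41.0133,73.2877) → (32.3383,5.3940). Open path.

**Shape 5** — `<polygon>` rectangle, stroke `#ff0000` → cut (S733, F815). Machine vertices: (25.8469,41.5273) → (33.8771,41.5273) → (33.8771,25.0091) → (25.8469,25.0091) → (25.8469,41.5273). Closed: final G1 returns to the first vertex.

**Shape 6** — `<path>` open polyline, stroke `#ff0000` → cut (S733, F815). Machine vertices: (41.9262,76.3805) → (28.0441,48.5160) → (73.9193,28.1279) → (39.7903,46.2998) → (12.4887,58.7267) → (56.5954,29.1306). Open path.

G21
G90
G00 X39.0396 Y83.2336
M3 S566
G1 X19.5299 Y28.1740 F1939
G1 X79.2481 Y13.5683
M5
G00 X15.9349 Y69.2743
M3 S733
G1 X36.0458 Y48.8060 F815
G1 X44.7117 Y35.6918
G1 X41.9327 Y29.9317
M5
G00 X65.0874 Y34.6117
M3 S566
G1 X58.9866 Y31.8722 F1939
G1 X54.4960 Y36.8278
G1 X57.8214 Y42.6300
G1 X64.3672 Y41.2604
G1 X65.0874 Y34.6117
M5
G00 X41.0133 Y73.2877
M3 S566
G1 X32.3383 Y5.3940 F1939
M5
G00 X25.8469 Y41.5273
M3 S733
G1 X33.8771 Y41.5273 F815
G1 X33.8771 Y25.0091
G1 X25.8469 Y25.0091
G1 X25.8469 Y41.5273
M5
G00 X41.9262 Y76.3805
M3 S733
G1 X28.0441 Y48.5160 F815
G1 X73.9193 Y28.1279
G1 X39.7903 Y46.2998
G1 X12.4887 Y58.7267
G1 X56.5954 Y29.1306
M5
G00 X0.0000 Y0.0000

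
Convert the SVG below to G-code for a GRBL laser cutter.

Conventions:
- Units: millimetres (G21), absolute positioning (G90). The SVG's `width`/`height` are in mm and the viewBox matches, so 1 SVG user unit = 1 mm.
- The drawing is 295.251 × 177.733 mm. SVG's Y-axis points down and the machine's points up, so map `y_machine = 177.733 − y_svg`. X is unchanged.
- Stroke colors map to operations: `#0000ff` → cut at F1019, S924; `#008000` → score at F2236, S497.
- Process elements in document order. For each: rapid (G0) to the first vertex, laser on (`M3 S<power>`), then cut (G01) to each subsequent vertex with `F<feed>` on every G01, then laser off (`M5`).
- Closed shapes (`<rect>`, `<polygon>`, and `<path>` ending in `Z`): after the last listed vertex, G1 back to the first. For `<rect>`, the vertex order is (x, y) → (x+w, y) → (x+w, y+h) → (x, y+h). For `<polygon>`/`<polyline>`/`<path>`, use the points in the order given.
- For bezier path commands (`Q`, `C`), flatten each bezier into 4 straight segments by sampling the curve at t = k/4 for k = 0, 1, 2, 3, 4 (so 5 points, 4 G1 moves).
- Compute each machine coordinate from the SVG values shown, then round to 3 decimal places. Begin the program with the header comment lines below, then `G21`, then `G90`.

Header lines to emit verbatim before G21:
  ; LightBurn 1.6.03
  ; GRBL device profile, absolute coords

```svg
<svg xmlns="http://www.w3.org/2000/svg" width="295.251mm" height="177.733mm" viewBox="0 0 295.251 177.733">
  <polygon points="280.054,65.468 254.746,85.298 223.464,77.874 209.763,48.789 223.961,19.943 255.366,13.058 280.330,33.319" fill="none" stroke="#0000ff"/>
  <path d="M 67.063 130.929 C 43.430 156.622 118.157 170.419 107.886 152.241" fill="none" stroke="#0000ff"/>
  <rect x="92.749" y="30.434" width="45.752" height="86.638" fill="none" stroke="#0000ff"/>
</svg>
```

; LightBurn 1.6.03
; GRBL device profile, absolute coords
G21
G90
G0 X280.054 Y112.265
M3 S924
G01 X254.746 Y92.435 F1019
G01 X223.464 Y99.859 F1019
G01 X209.763 Y128.944 F1019
G01 X223.961 Y157.790 F1019
G01 X255.366 Y164.675 F1019
G01 X280.330 Y144.414 F1019
G01 X280.054 Y112.265 F1019
M5
G0 X67.063 Y46.804
M3 S924
G01 X64.916 Y30.078 F1019
G01 X82.464 Y19.696 F1019
G01 X102.517 Y17.540 F1019
G01 X107.886 Y25.492 F1019
M5
G0 X92.749 Y147.299
M3 S924
G01 X138.501 Y147.299 F1019
G01 X138.501 Y60.661 F1019
G01 X92.749 Y60.661 F1019
G01 X92.749 Y147.299 F1019
M5

1 u = 1 mm; y_m = 177.733 − y.

[1] `<polygon>` regular polygon, #0000ff→cut S924 F1019: (280.054,112.265) → (254.746,92.435) → (223.464,99.859) → (209.763,128.944) → (223.961,157.790) → (255.366,164.675) → (280.330,144.414) → (280.054,112.265) (closed)

[2] `<path>` cubic bezier, #0000ff→cut S924 F1019: (67.063,46.804) → (64.916,30.078) → (82.464,19.696) → (102.517,17.540) → (107.886,25.492)

[3] `<rect>` rectangle, #0000ff→cut S924 F1019: (92.749,147.299) → (138.501,147.299) → (138.501,60.661) → (92.749,60.661) → (92.749,147.299) (closed)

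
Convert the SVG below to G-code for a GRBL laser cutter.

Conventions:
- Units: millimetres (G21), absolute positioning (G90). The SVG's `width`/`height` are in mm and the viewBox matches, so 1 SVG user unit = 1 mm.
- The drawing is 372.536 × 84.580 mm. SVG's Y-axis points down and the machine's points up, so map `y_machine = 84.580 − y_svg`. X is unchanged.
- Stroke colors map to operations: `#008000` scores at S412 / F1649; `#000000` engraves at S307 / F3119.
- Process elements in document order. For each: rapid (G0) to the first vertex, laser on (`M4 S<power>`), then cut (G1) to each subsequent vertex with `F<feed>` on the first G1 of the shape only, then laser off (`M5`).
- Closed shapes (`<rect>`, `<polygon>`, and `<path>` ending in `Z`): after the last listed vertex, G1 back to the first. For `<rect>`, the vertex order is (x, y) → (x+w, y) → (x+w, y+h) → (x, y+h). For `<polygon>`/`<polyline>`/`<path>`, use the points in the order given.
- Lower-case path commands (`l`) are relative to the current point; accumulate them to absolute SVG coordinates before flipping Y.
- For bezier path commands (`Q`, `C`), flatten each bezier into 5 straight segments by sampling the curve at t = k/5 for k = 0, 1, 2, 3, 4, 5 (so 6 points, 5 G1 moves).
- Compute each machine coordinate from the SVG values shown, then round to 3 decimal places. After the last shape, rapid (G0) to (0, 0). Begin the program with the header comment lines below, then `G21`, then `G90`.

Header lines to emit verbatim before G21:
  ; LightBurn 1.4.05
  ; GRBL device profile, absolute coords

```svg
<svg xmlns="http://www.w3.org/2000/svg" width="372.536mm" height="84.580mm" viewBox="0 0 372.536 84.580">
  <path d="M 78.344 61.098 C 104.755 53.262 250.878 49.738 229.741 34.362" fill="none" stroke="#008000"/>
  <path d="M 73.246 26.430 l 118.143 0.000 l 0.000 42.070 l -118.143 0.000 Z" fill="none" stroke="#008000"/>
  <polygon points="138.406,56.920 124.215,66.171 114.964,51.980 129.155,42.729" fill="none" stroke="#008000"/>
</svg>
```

1 u = 1 mm; y_m = 84.580 − y.

[1] `<path>` cubic bezier, #008000→score S412 F1649: (78.344,23.482) → (106.260,27.795) → (149.133,31.850) → (193.187,36.421) → (224.648,42.285) → (229.741,50.218)

[2] `<path>` rectangle, #008000→score S412 F1649: (73.246,58.150) → (191.389,58.150) → (191.389,16.080) → (73.246,16.080) → (73.246,58.150) (closed)

[3] `<polygon>` regular polygon, #008000→score S412 F1649: (138.406,27.660) → (124.215,18.409) → (114.964,32.600) → (129.155,41.851) → (138.406,27.660) (closed)

; LightBurn 1.4.05
; GRBL device profile, absolute coords
G21
G90
G0 X78.344 Y23.482
M4 S412
G1 X106.260 Y27.795 F1649
G1 X149.133 Y31.850
G1 X193.187 Y36.421
G1 X224.648 Y42.285
G1 X229.741 Y50.218
M5
G0 X73.246 Y58.150
M4 S412
G1 X191.389 Y58.150 F1649
G1 X191.389 Y16.080
G1 X73.246 Y16.080
G1 X73.246 Y58.150
M5
G0 X138.406 Y27.660
M4 S412
G1 X124.215 Y18.409 F1649
G1 X114.964 Y32.600
G1 X129.155 Y41.851
G1 X138.406 Y27.660
M5
G0 X0.000 Y0.000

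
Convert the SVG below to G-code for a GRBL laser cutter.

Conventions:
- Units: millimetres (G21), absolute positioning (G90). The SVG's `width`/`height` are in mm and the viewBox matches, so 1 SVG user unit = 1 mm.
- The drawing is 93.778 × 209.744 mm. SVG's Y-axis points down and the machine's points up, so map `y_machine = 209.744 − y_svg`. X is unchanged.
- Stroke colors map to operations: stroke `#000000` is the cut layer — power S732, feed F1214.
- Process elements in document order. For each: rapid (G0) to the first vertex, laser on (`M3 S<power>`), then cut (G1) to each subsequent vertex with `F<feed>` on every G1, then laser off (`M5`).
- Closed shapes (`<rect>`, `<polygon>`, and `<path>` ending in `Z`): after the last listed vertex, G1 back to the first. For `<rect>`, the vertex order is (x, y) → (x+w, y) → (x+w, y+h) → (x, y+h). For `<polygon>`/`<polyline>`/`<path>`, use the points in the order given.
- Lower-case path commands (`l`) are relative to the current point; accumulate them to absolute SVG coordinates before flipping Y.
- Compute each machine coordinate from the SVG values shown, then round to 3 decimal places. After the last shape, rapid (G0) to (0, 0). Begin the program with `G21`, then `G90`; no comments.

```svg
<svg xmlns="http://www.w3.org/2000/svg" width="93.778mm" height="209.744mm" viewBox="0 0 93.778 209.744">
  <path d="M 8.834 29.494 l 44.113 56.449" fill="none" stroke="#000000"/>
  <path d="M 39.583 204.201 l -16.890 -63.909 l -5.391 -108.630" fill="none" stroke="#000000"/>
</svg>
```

Since the viewBox matches the mm dimensions, user units are millimetres directly. The only transform is the Y-flip y_m = 209.744 − y_svg.

Shape 1 is a line segment drawn with `<path>`. Its stroke #000000 means cut at S732, F1214. After flipping Y the toolpath is (8.834,180.250) → (52.947,123.801).

Shape 2 is a open polyline drawn with `<path>`. Its stroke #000000 means cut at S732, F1214. After flipping Y the toolpath is (39.583,5.543) → (22.693,69.452) → (17.302,178.082).

G21
G90
G0 X8.834 Y180.250
M3 S732
G1 X52.947 Y123.801 F1214
M5
G0 X39.583 Y5.543
M3 S732
G1 X22.693 Y69.452 F1214
G1 X17.302 Y178.082 F1214
M5
G0 X0.000 Y0.000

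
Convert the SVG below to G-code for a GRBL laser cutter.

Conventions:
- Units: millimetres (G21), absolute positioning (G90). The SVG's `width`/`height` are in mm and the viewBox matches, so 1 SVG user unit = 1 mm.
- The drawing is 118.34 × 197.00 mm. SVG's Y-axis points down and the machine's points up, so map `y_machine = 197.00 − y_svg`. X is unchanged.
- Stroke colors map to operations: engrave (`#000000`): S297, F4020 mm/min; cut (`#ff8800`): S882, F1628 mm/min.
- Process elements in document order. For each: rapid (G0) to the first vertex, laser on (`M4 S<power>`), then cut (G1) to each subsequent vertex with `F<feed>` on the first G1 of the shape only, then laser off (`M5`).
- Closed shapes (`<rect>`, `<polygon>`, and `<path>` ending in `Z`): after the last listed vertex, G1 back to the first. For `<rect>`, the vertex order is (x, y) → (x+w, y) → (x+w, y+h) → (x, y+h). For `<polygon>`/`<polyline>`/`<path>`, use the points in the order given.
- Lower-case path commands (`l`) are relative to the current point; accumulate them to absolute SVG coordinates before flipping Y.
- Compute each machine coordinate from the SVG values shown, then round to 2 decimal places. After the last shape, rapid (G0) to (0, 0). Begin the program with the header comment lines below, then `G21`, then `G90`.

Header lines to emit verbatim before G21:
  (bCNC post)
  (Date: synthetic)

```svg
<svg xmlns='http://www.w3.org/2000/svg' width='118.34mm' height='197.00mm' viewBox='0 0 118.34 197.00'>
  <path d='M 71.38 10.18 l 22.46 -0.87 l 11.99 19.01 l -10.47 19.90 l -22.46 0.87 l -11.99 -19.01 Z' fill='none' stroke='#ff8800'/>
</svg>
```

(bCNC post)
(Date: synthetic)
G21
G90
G0 X71.38 Y186.82
M4 S882
G1 X93.84 Y187.69 F1628
G1 X105.83 Y168.68
G1 X95.36 Y148.78
G1 X72.90 Y147.91
G1 X60.91 Y166.92
G1 X71.38 Y186.82
M5
G0 X0.00 Y0.00

Since the viewBox matches the mm dimensions, user units are millimetres directly. The only transform is the Y-flip y_m = 197.00 − y_svg.

Shape 1 is a regular polygon drawn with `<path>`. Its stroke #ff8800 means cut at S882, F1628. After flipping Y the toolpath is (71.38,186.82) → (93.84,187.69) → (105.83,168.68) → (95.36,148.78) → (72.90,147.91) → (60.91,166.92) → (71.38,186.82), returning to the start.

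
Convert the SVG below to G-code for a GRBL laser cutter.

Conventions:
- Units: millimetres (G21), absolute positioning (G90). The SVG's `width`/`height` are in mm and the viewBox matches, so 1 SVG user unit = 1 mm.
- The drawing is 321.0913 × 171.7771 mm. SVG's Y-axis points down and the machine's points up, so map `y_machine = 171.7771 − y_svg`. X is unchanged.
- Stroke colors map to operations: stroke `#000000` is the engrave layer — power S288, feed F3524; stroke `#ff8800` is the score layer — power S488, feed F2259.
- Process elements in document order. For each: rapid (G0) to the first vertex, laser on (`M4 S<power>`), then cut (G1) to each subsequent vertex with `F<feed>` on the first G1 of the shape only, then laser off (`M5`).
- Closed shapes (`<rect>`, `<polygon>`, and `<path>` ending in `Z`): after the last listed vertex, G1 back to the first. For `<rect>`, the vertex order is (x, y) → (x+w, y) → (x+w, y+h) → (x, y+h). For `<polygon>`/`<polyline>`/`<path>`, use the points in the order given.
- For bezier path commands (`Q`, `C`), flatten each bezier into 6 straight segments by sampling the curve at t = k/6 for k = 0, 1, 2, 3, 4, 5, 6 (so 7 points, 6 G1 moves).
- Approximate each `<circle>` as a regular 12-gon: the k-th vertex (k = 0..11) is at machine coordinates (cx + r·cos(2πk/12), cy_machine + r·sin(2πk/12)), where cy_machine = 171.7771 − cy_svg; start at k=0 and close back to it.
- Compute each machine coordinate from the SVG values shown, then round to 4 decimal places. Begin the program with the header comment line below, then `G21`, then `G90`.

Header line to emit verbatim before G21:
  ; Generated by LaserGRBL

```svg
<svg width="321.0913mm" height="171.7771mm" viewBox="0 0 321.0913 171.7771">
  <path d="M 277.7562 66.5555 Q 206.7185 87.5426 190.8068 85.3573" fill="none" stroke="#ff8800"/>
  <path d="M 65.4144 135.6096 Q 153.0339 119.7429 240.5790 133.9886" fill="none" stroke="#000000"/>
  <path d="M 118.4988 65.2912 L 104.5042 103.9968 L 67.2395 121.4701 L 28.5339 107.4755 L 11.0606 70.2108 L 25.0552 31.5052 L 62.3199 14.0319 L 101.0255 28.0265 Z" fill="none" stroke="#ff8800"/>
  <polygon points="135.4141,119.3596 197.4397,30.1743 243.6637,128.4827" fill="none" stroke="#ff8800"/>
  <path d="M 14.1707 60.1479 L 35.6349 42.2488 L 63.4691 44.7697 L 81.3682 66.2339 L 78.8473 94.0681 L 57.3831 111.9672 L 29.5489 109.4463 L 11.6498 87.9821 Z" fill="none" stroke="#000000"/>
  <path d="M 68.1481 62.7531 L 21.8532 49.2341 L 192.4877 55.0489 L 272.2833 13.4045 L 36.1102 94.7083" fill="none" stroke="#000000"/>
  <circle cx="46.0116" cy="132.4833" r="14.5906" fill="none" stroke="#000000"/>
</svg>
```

viewBox `0 0 321.0913 171.7771` with mm width/height → 1 unit = 1 mm. Flip: y_m = 171.7771 − y_svg.

**Shape 1** — `<path>` quadratic bezier, stroke `#ff8800` → score (S488, F2259). Control points (SVG): P0=(277.7562,66.5555), P1=(206.7185,87.5426), P2=(190.8068,85.3573); sampled at t=k/6. Machine vertices: (277.7562,105.2216) → (255.6082,98.8696) → (236.5228,93.8049) → (220.5000,90.0276) → (207.5397,87.5376) → (197.6420,86.3350) → (190.8068,86.4198). Open path.

**Shape 2** — `<path>` quadratic bezier, stroke `#000000` → engrave (S288, F3524). Control points (SVG): P0=(65.4144,135.6096), P1=(153.0339,119.7429), P2=(240.5790,133.9886); sampled at t=k/6. Machine vertices: (65.4144,36.1675) → (94.6188,40.6199) → (123.8191,43.3995) → (153.0153,44.5061) → (182.2073,43.9398) → (211.3952,41.7006) → (240.5790,37.7885). Open path.

**Shape 3** — `<path>` regular polygon, stroke `#ff8800` → score (S488, F2259). Machine vertices: (118.4988,106.4859) → (104.5042,67.7803) → (67.2395,50.3070) → (28.5339,64.3016) → (11.0606,101.5663) → (25.0552,140.2719) → (62.3199,157.7452) → (101.0255,143.7506) → (118.4988,106.4859). Closed: final G1 returns to the first vertex.

**Shape 4** — `<polygon>` regular polygon, stroke `#ff8800` → score (S488, F2259). Machine vertices: (135.4141,52.4175) → (197.4397,141.6028) → (243.6637,43.2944) → (135.4141,52.4175). Closed: final G1 returns to the first vertex.

**Shape 5** — `<path>` regular polygon, stroke `#000000` → engrave (S288, F3524). Machine vertices: (14.1707,111.6292) → (35.6349,129.5283) → (63.4691,127.0074) → (81.3682,105.5432) → (78.8473,77.7090) → (57.3831,59.8099) → (29.5489,62.3308) → (11.6498,83.7950) → (14.1707,111.6292). Closed: final G1 returns to the first vertex.

**Shape 6** — `<path>` open polyline, stroke `#000000` → engrave (S288, F3524). Machine vertices: (68.1481,109.0240) → (21.8532,122.5430) → (192.4877,116.7282) → (272.2833,158.3726) → (36.1102,77.0688). Open path.

**Shape 7** — `<circle>` circle, stroke `#000000` → engrave (S288, F3524). Machine vertices: (60.6022,39.2938) → (58.6474,46.5891) → (53.3069,51.9296) → (46.0116,53.8844) → (38.7163,51.9296) → (33.3758,46.5891) → (31.4210,39.2938) → (33.3758,31.9985) → (38.7163,26.6580) → (46.0116,24.7032) → (53.3069,26.6580) → (58.6474,31.9985) → (60.6022,39.2938). Closed: final G1 returns to the first vertex.

; Generated by LaserGRBL
G21
G90
G0 X277.7562 Y105.2216
M4 S488
G1 X255.6082 Y98.8696 F2259
G1 X236.5228 Y93.8049
G1 X220.5000 Y90.0276
G1 X207.5397 Y87.5376
G1 X197.6420 Y86.3350
G1 X190.8068 Y86.4198
M5
G0 X65.4144 Y36.1675
M4 S288
G1 X94.6188 Y40.6199 F3524
G1 X123.8191 Y43.3995
G1 X153.0153 Y44.5061
G1 X182.2073 Y43.9398
G1 X211.3952 Y41.7006
G1 X240.5790 Y37.7885
M5
G0 X118.4988 Y106.4859
M4 S488
G1 X104.5042 Y67.7803 F2259
G1 X67.2395 Y50.3070
G1 X28.5339 Y64.3016
G1 X11.0606 Y101.5663
G1 X25.0552 Y140.2719
G1 X62.3199 Y157.7452
G1 X101.0255 Y143.7506
G1 X118.4988 Y106.4859
M5
G0 X135.4141 Y52.4175
M4 S488
G1 X197.4397 Y141.6028 F2259
G1 X243.6637 Y43.2944
G1 X135.4141 Y52.4175
M5
G0 X14.1707 Y111.6292
M4 S288
G1 X35.6349 Y129.5283 F3524
G1 X63.4691 Y127.0074
G1 X81.3682 Y105.5432
G1 X78.8473 Y77.7090
G1 X57.3831 Y59.8099
G1 X29.5489 Y62.3308
G1 X11.6498 Y83.7950
G1 X14.1707 Y111.6292
M5
G0 X68.1481 Y109.0240
M4 S288
G1 X21.8532 Y122.5430 F3524
G1 X192.4877 Y116.7282
G1 X272.2833 Y158.3726
G1 X36.1102 Y77.0688
M5
G0 X60.6022 Y39.2938
M4 S288
G1 X58.6474 Y46.5891 F3524
G1 X53.3069 Y51.9296
G1 X46.0116 Y53.8844
G1 X38.7163 Y51.9296
G1 X33.3758 Y46.5891
G1 X31.4210 Y39.2938
G1 X33.3758 Y31.9985
G1 X38.7163 Y26.6580
G1 X46.0116 Y24.7032
G1 X53.3069 Y26.6580
G1 X58.6474 Y31.9985
G1 X60.6022 Y39.2938
M5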